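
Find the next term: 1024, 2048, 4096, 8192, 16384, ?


Pattern: powers of 2: 2ⁿ
Terms: 1024, 2048, 4096, 8192, 16384
Next term = 32768

Next term = 32768


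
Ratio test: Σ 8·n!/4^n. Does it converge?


aₙ = 8·n!/4^n
a_{n+1}/aₙ = (n+1)!/4^(n+1) × 4^n/n!  (constant 8 cancels)
= (n+1)/4
L = lim(n→∞) (n+1)/4 = ∞
L > 1 → series DIVERGES

Diverges (ratio test: L = ∞ > 1)


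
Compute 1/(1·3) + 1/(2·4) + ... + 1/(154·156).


1/(k(k+2)) = (1/2)·(1/k - 1/(k+2)) (partial fractions)
Telescoping: Σ = (1/2)·(1 + 1/2 - 1/155 - 1/156) = 35959/48360

Sum = 35959/48360


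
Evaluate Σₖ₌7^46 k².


Σₖ₌7^46 k² = Σₖ₌₁^46 k² − Σₖ₌₁^6 k²
= 46·47·93/6 − 6·7·13/6
= 33511 − 91 = 33420

Σk² = 33420


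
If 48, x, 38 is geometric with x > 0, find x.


GM = √(48×38) = √1824 = 42.7083

GM = 42.7083


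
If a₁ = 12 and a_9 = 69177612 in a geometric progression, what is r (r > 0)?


r^(n-1) = aₙ/a₁
r^8 = 69177612/12 = 5764801
r = 5764801^(1/8)
= ±7; taking r > 0 gives r = 7

r = 7


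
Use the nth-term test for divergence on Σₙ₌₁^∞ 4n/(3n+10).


lim(n→∞) 4n/(3n+10) = 4/3 = 4/3  (divide numerator and denominator by n)
lim aₙ = 4/3 ≠ 0 → series DIVERGES

Diverges (lim aₙ = 4/3 ≠ 0)


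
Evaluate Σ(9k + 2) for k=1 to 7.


Σ(9k+2) = 9·Σk + 2·n
= 9·28 + 2·7
= 252 + 14 = 266

Σ = 266


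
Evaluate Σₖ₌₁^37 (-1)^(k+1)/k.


S = 1 - 1/2 + 1/3 - 1/4 + 1/5 - 1/6 + 1/7 - 1/8 ± ...
= 0.7065
(Full series converges to +ln(2) ≈ +0.6931)

S_37 = 0.7065


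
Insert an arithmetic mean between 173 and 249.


AM = (173 + 249)/2 = 422/2 = 211

AM = 211


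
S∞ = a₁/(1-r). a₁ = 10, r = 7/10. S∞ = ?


S∞ = a₁/(1-r) = 10/(1 - 7/10)
= 10/(3/10)
= 100/3

S∞ = 100/3


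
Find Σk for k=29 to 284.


Σₖ₌29^284 k = Σₖ₌₁^284 k − Σₖ₌₁^28 k
= 284·285/2 − 28·29/2
= 40470 − 406 = 40064

Σk = 40064


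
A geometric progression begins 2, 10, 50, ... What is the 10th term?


aₙ = a₁·r^(n-1)
= 2×5^9
= 2×1953125
= 3906250

a_10 = 3906250


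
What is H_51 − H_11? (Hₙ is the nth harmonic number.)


Σₖ₌12^51 1/k = 1/12 + 1/13 + 1/14 + ... + 1/51
= 4645268866599554270339/3099044504245996706400
≈ 1.4989

Sum = 4645268866599554270339/3099044504245996706400 ≈ 1.4989


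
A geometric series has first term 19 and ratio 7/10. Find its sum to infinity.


S∞ = a₁/(1-r) = 19/(1 - 7/10)
= 19/(3/10)
= 190/3

S∞ = 190/3


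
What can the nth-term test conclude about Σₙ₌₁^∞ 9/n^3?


lim(n→∞) 9/n^3 = 0
lim aₙ = 0 → nth-term test is INCONCLUSIVE
(Need other tests; this is actually a convergent p-series with p=3 > 1)

Inconclusive (lim aₙ = 0; need another test)


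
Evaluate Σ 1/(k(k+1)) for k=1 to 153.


1/(k(k+1)) = 1/k - 1/(k+1) (partial fractions)
Telescoping: Σ = 1 - 1/154 = 153/154

Sum = 153/154


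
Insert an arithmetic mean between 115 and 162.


AM = (115 + 162)/2 = 277/2 = 138.5

AM = 138.5


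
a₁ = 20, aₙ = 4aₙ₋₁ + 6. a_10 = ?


Computing step by step:
a_1 = 20
a_2 = 86
a_3 = 350
a_4 = 1406
a_5 = 5630
a_6 = 22526
a_7 = 90110
a_8 = 360446
a_9 = 1441790
a_10 = 5767166


a_10 = 5767166


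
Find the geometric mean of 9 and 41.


GM = √(9×41) = √369 = 19.2094

GM = 19.2094


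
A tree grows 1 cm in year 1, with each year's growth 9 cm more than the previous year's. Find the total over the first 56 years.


aₙ = 1 + (56-1)×9 = 496
Sₙ = n(a₁+aₙ)/2 = 56×(1+496)/2
= 56×497/2 = 13916

S_56 = 13916


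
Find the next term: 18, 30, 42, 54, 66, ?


Pattern: arithmetic (d=12)
Terms: 18, 30, 42, 54, 66
Next term = 78

Next term = 78


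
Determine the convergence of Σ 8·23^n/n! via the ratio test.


aₙ = 8·23^n/n!
a_{n+1}/aₙ = 23^(n+1)/(n+1)! × n!/23^n  (constant 8 cancels)
= 23/(n+1)
L = lim(n→∞) 23/(n+1) = 0
L < 1 → series CONVERGES

Converges (ratio test: L = 0 < 1)


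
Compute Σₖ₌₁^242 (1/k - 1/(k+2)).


Telescoping with gap 2: two head and two tail terms survive.
= (1 + 1/2) - (1/243 + 1/244)
= 3/2 - 1/243 - 1/244 = 88451/59292

Sum = 88451/59292


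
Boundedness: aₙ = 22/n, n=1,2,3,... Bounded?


a₁ = 22, a₂ = 22/2, a₃ = 22/3, ...
0 < aₙ ≤ 22 for all n ≥ 1
Lower bound: 0, Upper bound: 22
The sequence IS bounded

Bounded (0 < aₙ ≤ 22)


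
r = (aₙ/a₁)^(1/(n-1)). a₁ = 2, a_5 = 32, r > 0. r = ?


r^(n-1) = aₙ/a₁
r^4 = 32/2 = 16
r = 16^(1/4)
= ±2; taking r > 0 gives r = 2

r = 2


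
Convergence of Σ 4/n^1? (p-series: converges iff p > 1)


p-series test: Σ c/n^p converges if p > 1, diverges if p ≤ 1 (constant c > 0 doesn't affect convergence).
p = 1
1 ≤ 1 → DIVERGES

Diverges (p = 1 ≤ 1)


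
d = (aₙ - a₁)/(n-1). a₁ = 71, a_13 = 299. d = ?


d = (aₙ - a₁)/(n-1)
= (299 - 71)/(13-1)
= 228/12 = 19

d = 19


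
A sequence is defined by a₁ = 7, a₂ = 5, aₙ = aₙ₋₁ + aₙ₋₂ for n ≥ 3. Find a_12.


Computing iteratively: 7, 5, 12, 17, 29, 46, 75, 121, 196, 317, 513, 830
a_12 = 830

a_12 = 830


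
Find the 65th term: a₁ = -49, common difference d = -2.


aₙ = a₁ + (n-1)d
= -49 + (65-1)×-2
= -49 - 128
= -177

a_65 = -177


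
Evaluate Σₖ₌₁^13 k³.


n(n+1)/2 = 13×14/2 = 91
Σk³ = 91² = 8281

Σk³ = 8281


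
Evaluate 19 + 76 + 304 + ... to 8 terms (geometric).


Sₙ = 19×(4^8 - 1)/(4 - 1)
= 19×(65536 - 1)/3
= 19×65535/3
= 415055

S_8 = 415055


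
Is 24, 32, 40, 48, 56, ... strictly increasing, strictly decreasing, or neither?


Differences: 8, 8, 8, 8
All differences > 0 → strictly INCREASING

Monotonically increasing


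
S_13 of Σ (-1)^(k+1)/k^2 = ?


S = 1 - 1/4 + 1/9 - 1/16 + 1/25 - 1/36 + 1/49 - 1/64 ± ...
= 0.8252
(Full series converges to +π²/12 ≈ +0.8225)

S_13 = 0.8252


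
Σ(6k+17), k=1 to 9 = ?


Σ(6k+17) = 6·Σk + 17·n
= 6·45 + 17·9
= 270 + 153 = 423

Σ = 423


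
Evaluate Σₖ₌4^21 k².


Σₖ₌4^21 k² = Σₖ₌₁^21 k² − Σₖ₌₁^3 k²
= 21·22·43/6 − 3·4·7/6
= 3311 − 14 = 3297

Σk² = 3297


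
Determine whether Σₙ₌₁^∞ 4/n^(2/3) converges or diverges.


p-series test: Σ c/n^p converges if p > 1, diverges if p ≤ 1 (constant c > 0 doesn't affect convergence).
p = 2/3
2/3 ≤ 1 → DIVERGES

Diverges (p = 2/3 ≤ 1)


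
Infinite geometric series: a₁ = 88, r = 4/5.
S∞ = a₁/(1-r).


S∞ = a₁/(1-r) = 88/(1 - 4/5)
= 88/(1/5)
= 440

S∞ = 440


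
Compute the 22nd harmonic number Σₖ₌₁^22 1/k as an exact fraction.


H_22 = 1/1 + 1/2 + 1/3 + ... + 1/22
= 19093197/5173168
≈ 3.6908

H_22 = 19093197/5173168 ≈ 3.6908


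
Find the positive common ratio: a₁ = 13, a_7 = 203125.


r^(n-1) = aₙ/a₁
r^6 = 203125/13 = 15625
r = 15625^(1/6)
= ±5; taking r > 0 gives r = 5

r = 5


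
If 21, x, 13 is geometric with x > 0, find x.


GM = √(21×13) = √273 = 16.5227

GM = 16.5227


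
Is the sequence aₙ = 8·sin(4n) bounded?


For all n, -1 ≤ sin(4n) ≤ 1, so -8 ≤ 8·sin(4n) ≤ 8
Lower bound: -8, Upper bound: 8
The sequence IS bounded

Bounded (-8 ≤ aₙ ≤ 8)


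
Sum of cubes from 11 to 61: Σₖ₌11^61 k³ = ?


Σₖ₌11^61 k³ = [61·62/2]² − [10·11/2]²
= 3575881 − 3025 = 3572856

Σk³ = 3572856


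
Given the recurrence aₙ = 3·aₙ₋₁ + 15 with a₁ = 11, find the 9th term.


Computing step by step:
a_1 = 11
a_2 = 48
a_3 = 159
a_4 = 492
a_5 = 1491
a_6 = 4488
a_7 = 13479
a_8 = 40452
a_9 = 121371


a_9 = 121371


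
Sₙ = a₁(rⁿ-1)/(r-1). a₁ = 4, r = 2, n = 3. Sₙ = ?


Sₙ = 4×(2^3 - 1)/(2 - 1)
= 4×(8 - 1)/1
= 4×7/1
= 28

S_3 = 28


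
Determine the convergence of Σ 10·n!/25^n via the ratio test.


aₙ = 10·n!/25^n
a_{n+1}/aₙ = (n+1)!/25^(n+1) × 25^n/n!  (constant 10 cancels)
= (n+1)/25
L = lim(n→∞) (n+1)/25 = ∞
L > 1 → series DIVERGES

Diverges (ratio test: L = ∞ > 1)


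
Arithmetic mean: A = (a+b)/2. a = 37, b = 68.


AM = (37 + 68)/2 = 105/2 = 52.5

AM = 52.5


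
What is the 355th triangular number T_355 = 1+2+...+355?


n(n+1)/2 = 355×356/2 = 126380/2 = 63190

Σk = 63190


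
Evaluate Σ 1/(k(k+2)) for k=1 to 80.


1/(k(k+2)) = (1/2)·(1/k - 1/(k+2)) (partial fractions)
Telescoping: Σ = (1/2)·(1 + 1/2 - 1/81 - 1/82) = 2450/3321

Sum = 2450/3321


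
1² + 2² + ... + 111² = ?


n = 111
n(n+1)(2n+1)/6 = 111×112×223/6
= 2772336/6 = 462056

Σk² = 462056


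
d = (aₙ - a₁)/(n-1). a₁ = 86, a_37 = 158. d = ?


d = (aₙ - a₁)/(n-1)
= (158 - 86)/(37-1)
= 72/36 = 2

d = 2


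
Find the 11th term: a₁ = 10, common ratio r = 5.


aₙ = a₁·r^(n-1)
= 10×5^10
= 10×9765625
= 97656250

a_11 = 97656250


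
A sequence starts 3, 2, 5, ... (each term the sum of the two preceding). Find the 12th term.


Computing iteratively: 3, 2, 5, 7, 12, 19, 31, 50, 81, 131, 212, 343
a_12 = 343

a_12 = 343


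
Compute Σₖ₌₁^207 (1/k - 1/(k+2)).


Telescoping with gap 2: two head and two tail terms survive.
= (1 + 1/2) - (1/208 + 1/209)
= 3/2 - 1/208 - 1/209 = 64791/43472

Sum = 64791/43472


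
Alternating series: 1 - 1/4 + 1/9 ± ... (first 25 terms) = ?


S = 1 - 1/4 + 1/9 - 1/16 + 1/25 - 1/36 + 1/49 - 1/64 ± ...
= 0.8232
(Full series converges to +π²/12 ≈ +0.8225)

S_25 = 0.8232


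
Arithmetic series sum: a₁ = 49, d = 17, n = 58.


aₙ = 49 + (58-1)×17 = 1018
Sₙ = n(a₁+aₙ)/2 = 58×(49+1018)/2
= 58×1067/2 = 30943

S_58 = 30943


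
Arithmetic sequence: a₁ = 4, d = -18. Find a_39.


aₙ = a₁ + (n-1)d
= 4 + (39-1)×-18
= 4 - 684
= -680

a_39 = -680


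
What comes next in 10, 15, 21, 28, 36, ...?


Pattern: triangular numbers: n(n+1)/2
Terms: 10, 15, 21, 28, 36
Next term = 45

Next term = 45


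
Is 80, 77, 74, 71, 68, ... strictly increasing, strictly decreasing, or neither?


Differences: -3, -3, -3, -3
All differences < 0 → strictly DECREASING

Monotonically decreasing


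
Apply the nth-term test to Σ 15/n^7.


lim(n→∞) 15/n^7 = 0
lim aₙ = 0 → nth-term test is INCONCLUSIVE
(Need other tests; this is actually a convergent p-series with p=7 > 1)

Inconclusive (lim aₙ = 0; need another test)


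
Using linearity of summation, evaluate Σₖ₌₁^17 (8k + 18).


Σ(8k+18) = 8·Σk + 18·n
= 8·153 + 18·17
= 1224 + 306 = 1530

Σ = 1530


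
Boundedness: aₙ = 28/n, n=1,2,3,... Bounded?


a₁ = 28, a₂ = 28/2, a₃ = 28/3, ...
0 < aₙ ≤ 28 for all n ≥ 1
Lower bound: 0, Upper bound: 28
The sequence IS bounded

Bounded (0 < aₙ ≤ 28)


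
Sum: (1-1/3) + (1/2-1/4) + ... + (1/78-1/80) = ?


Telescoping with gap 2: two head and two tail terms survive.
= (1 + 1/2) - (1/79 + 1/80)
= 3/2 - 1/79 - 1/80 = 9321/6320

Sum = 9321/6320


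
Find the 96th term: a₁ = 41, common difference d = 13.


aₙ = a₁ + (n-1)d
= 41 + (96-1)×13
= 41 + 1235
= 1276

a_96 = 1276


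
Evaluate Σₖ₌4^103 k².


Σₖ₌4^103 k² = Σₖ₌₁^103 k² − Σₖ₌₁^3 k²
= 103·104·207/6 − 3·4·7/6
= 369564 − 14 = 369550

Σk² = 369550


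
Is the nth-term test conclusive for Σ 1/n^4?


lim(n→∞) 1/n^4 = 0
lim aₙ = 0 → nth-term test is INCONCLUSIVE
(Need other tests; this is actually a convergent p-series with p=4 > 1)

Inconclusive (lim aₙ = 0; need another test)


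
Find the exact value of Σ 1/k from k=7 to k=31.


Σₖ₌7^31 1/k = 1/7 + 1/8 + 1/9 + ... + 1/31
= 113879905002697/72201776446800
≈ 1.5772

Sum = 113879905002697/72201776446800 ≈ 1.5772


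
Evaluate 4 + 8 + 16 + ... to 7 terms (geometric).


Sₙ = 4×(2^7 - 1)/(2 - 1)
= 4×(128 - 1)/1
= 4×127/1
= 508

S_7 = 508


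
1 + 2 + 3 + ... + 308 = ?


n(n+1)/2 = 308×309/2 = 95172/2 = 47586

Σk = 47586


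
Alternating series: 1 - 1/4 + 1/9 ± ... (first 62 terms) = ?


S = 1 - 1/4 + 1/9 - 1/16 + 1/25 - 1/36 + 1/49 - 1/64 ± ...
= 0.8223
(Full series converges to +π²/12 ≈ +0.8225)

S_62 = 0.8223


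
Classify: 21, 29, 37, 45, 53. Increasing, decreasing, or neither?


Differences: 8, 8, 8, 8
All differences > 0 → strictly INCREASING

Monotonically increasing


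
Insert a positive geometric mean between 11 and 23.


GM = √(11×23) = √253 = 15.906

GM = 15.906


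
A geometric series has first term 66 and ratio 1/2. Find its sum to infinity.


S∞ = a₁/(1-r) = 66/(1 - 1/2)
= 66/(1/2)
= 132

S∞ = 132


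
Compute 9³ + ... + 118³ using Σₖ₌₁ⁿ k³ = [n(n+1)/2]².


Σₖ₌9^118 k³ = [118·119/2]² − [8·9/2]²
= 49294441 − 1296 = 49293145

Σk³ = 49293145


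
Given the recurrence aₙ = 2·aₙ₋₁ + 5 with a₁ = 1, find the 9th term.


Computing step by step:
a_1 = 1
a_2 = 7
a_3 = 19
a_4 = 43
a_5 = 91
a_6 = 187
a_7 = 379
a_8 = 763
a_9 = 1531


a_9 = 1531


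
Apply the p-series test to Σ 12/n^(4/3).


p-series test: Σ c/n^p converges if p > 1, diverges if p ≤ 1 (constant c > 0 doesn't affect convergence).
p = 4/3
4/3 > 1 → CONVERGES

Converges (p = 4/3 > 1)


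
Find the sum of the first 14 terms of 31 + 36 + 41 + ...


aₙ = 31 + (14-1)×5 = 96
Sₙ = n(a₁+aₙ)/2 = 14×(31+96)/2
= 14×127/2 = 889

S_14 = 889


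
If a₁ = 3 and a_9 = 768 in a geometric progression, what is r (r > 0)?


r^(n-1) = aₙ/a₁
r^8 = 768/3 = 256
r = 256^(1/8)
= ±2; taking r > 0 gives r = 2

r = 2


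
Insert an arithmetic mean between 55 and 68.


AM = (55 + 68)/2 = 123/2 = 61.5

AM = 61.5


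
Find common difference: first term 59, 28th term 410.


d = (aₙ - a₁)/(n-1)
= (410 - 59)/(28-1)
= 351/27 = 13

d = 13


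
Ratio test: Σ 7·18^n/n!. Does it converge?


aₙ = 7·18^n/n!
a_{n+1}/aₙ = 18^(n+1)/(n+1)! × n!/18^n  (constant 7 cancels)
= 18/(n+1)
L = lim(n→∞) 18/(n+1) = 0
L < 1 → series CONVERGES

Converges (ratio test: L = 0 < 1)


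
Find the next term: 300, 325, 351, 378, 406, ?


Pattern: triangular numbers: n(n+1)/2
Terms: 300, 325, 351, 378, 406
Next term = 435

Next term = 435


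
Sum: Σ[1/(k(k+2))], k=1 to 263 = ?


1/(k(k+2)) = (1/2)·(1/k - 1/(k+2)) (partial fractions)
Telescoping: Σ = (1/2)·(1 + 1/2 - 1/264 - 1/265) = 104411/139920

Sum = 104411/139920


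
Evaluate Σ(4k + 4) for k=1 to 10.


Σ(4k+4) = 4·Σk + 4·n
= 4·55 + 4·10
= 220 + 40 = 260

Σ = 260


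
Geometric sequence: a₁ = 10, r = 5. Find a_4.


aₙ = a₁·r^(n-1)
= 10×5^3
= 10×125
= 1250

a_4 = 1250


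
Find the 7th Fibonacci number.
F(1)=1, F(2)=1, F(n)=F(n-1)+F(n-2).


Fibonacci sequence: 1, 1, 2, 3, 5, 8, 13
F(7) = 13

F(7) = 13


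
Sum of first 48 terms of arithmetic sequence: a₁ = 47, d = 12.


aₙ = 47 + (48-1)×12 = 611
Sₙ = n(a₁+aₙ)/2 = 48×(47+611)/2
= 48×658/2 = 15792

S_48 = 15792


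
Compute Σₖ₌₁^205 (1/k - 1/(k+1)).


Telescoping: adjacent terms cancel.
= 1/1 - 1/206
= 1 - 1/206 = 205/206

Sum = 205/206


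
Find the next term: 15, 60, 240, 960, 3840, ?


Pattern: geometric (r=4)
Terms: 15, 60, 240, 960, 3840
Next term = 15360

Next term = 15360


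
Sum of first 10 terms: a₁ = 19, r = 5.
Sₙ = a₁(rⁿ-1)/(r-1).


Sₙ = 19×(5^10 - 1)/(5 - 1)
= 19×(9765625 - 1)/4
= 19×9765624/4
= 46386714

S_10 = 46386714


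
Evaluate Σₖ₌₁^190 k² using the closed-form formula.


n = 190
n(n+1)(2n+1)/6 = 190×191×381/6
= 13826490/6 = 2304415

Σk² = 2304415


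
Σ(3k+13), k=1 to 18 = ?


Σ(3k+13) = 3·Σk + 13·n
= 3·171 + 13·18
= 513 + 234 = 747

Σ = 747


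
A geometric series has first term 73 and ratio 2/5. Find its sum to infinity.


S∞ = a₁/(1-r) = 73/(1 - 2/5)
= 73/(3/5)
= 365/3

S∞ = 365/3


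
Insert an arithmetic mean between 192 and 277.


AM = (192 + 277)/2 = 469/2 = 234.5

AM = 234.5


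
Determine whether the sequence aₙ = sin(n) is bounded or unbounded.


For all n, -1 ≤ sin(n) ≤ 1, so -1 ≤ sin(n) ≤ 1
Lower bound: -1, Upper bound: 1
The sequence IS bounded

Bounded (-1 ≤ aₙ ≤ 1)


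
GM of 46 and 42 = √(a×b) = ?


GM = √(46×42) = √1932 = 43.9545

GM = 43.9545


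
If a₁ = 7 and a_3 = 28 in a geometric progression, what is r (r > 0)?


r^(n-1) = aₙ/a₁
r^2 = 28/7 = 4
r = 4^(1/2)
= ±2; taking r > 0 gives r = 2

r = 2


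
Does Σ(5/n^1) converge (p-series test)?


p-series test: Σ c/n^p converges if p > 1, diverges if p ≤ 1 (constant c > 0 doesn't affect convergence).
p = 1
1 ≤ 1 → DIVERGES

Diverges (p = 1 ≤ 1)


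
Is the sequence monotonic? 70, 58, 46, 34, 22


Differences: -12, -12, -12, -12
All differences < 0 → strictly DECREASING

Monotonically decreasing


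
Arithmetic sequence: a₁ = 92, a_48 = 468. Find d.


d = (aₙ - a₁)/(n-1)
= (468 - 92)/(48-1)
= 376/47 = 8

d = 8


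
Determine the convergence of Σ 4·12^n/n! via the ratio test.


aₙ = 4·12^n/n!
a_{n+1}/aₙ = 12^(n+1)/(n+1)! × n!/12^n  (constant 4 cancels)
= 12/(n+1)
L = lim(n→∞) 12/(n+1) = 0
L < 1 → series CONVERGES

Converges (ratio test: L = 0 < 1)


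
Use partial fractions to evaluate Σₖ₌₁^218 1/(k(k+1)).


1/(k(k+1)) = 1/k - 1/(k+1) (partial fractions)
Telescoping: Σ = 1 - 1/219 = 218/219

Sum = 218/219


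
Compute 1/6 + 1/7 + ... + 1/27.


Σₖ₌6^27 1/k = 1/6 + 1/7 + 1/8 + ... + 1/27
= 129153912863/80313433200
≈ 1.6081

Sum = 129153912863/80313433200 ≈ 1.6081


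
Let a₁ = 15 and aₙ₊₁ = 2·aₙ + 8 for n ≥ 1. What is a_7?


Computing step by step:
a_1 = 15
a_2 = 38
a_3 = 84
a_4 = 176
a_5 = 360
a_6 = 728
a_7 = 1464


a_7 = 1464


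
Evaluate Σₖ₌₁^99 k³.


n(n+1)/2 = 99×100/2 = 4950
Σk³ = 4950² = 24502500

Σk³ = 24502500


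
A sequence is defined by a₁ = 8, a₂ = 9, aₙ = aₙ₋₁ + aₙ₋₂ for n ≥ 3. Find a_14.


Computing iteratively: 8, 9, 17, 26, 43, 69, 112, 181, 293, 474, 767, 1241, ...
a_14 = 3249

a_14 = 3249


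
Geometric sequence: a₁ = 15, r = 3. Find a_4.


aₙ = a₁·r^(n-1)
= 15×3^3
= 15×27
= 405

a_4 = 405


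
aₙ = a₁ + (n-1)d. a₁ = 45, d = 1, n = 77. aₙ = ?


aₙ = a₁ + (n-1)d
= 45 + (77-1)×1
= 45 + 76
= 121

a_77 = 121


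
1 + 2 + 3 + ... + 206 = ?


n(n+1)/2 = 206×207/2 = 42642/2 = 21321

Σk = 21321


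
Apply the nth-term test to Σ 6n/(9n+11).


lim(n→∞) 6n/(9n+11) = 6/9 = 2/3  (divide numerator and denominator by n)
lim aₙ = 2/3 ≠ 0 → series DIVERGES

Diverges (lim aₙ = 2/3 ≠ 0)


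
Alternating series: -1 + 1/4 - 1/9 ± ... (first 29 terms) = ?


S = -1 + 1/4 - 1/9 + 1/16 - 1/25 + 1/36 - 1/49 + 1/64 ± ...
= -0.823
(Full series converges to -π²/12 ≈ -0.8225)

S_29 = -0.823


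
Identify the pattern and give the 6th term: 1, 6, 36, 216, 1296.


Pattern: geometric (r=6)
Terms: 1, 6, 36, 216, 1296
Next term = 7776

Next term = 7776


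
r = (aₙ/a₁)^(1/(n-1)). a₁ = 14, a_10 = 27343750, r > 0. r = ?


r^(n-1) = aₙ/a₁
r^9 = 27343750/14 = 1953125
r = 1953125^(1/9)
= 5

r = 5


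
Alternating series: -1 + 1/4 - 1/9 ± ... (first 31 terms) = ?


S = -1 + 1/4 - 1/9 + 1/16 - 1/25 + 1/36 - 1/49 + 1/64 ± ...
= -0.823
(Full series converges to -π²/12 ≈ -0.8225)

S_31 = -0.823


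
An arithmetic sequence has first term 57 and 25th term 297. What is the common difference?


d = (aₙ - a₁)/(n-1)
= (297 - 57)/(25-1)
= 240/24 = 10

d = 10


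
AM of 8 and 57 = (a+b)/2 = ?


AM = (8 + 57)/2 = 65/2 = 32.5

AM = 32.5


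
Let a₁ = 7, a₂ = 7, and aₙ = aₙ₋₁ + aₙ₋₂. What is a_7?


Computing iteratively: 7, 7, 14, 21, 35, 56, 91
a_7 = 91

a_7 = 91


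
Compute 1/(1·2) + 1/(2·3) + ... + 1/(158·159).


1/(k(k+1)) = 1/k - 1/(k+1) (partial fractions)
Telescoping: Σ = 1 - 1/159 = 158/159

Sum = 158/159


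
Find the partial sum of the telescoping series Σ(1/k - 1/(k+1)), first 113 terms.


Telescoping: adjacent terms cancel.
= 1/1 - 1/114
= 1 - 1/114 = 113/114

Sum = 113/114


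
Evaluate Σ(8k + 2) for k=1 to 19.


Σ(8k+2) = 8·Σk + 2·n
= 8·190 + 2·19
= 1520 + 38 = 1558

Σ = 1558


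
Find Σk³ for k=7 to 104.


Σₖ₌7^104 k³ = [104·105/2]² − [6·7/2]²
= 29811600 − 441 = 29811159

Σk³ = 29811159


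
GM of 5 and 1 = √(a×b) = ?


GM = √(5×1) = √5 = 2.2361

GM = 2.2361


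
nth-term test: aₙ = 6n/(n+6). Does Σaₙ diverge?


lim(n→∞) 6n/(n+6) = 6/1 = 6  (divide numerator and denominator by n)
lim aₙ = 6 ≠ 0 → series DIVERGES

Diverges (lim aₙ = 6 ≠ 0)


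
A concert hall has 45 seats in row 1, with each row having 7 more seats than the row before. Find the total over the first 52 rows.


aₙ = 45 + (52-1)×7 = 402
Sₙ = n(a₁+aₙ)/2 = 52×(45+402)/2
= 52×447/2 = 11622

S_52 = 11622


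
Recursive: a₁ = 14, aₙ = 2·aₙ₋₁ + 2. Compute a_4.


Computing step by step:
a_1 = 14
a_2 = 30
a_3 = 62
a_4 = 126


a_4 = 126


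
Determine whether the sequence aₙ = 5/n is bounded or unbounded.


a₁ = 5, a₂ = 5/2, a₃ = 5/3, ...
0 < aₙ ≤ 5 for all n ≥ 1
Lower bound: 0, Upper bound: 5
The sequence IS bounded

Bounded (0 < aₙ ≤ 5)


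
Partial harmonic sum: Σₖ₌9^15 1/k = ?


Σₖ₌9^15 1/k = 1/9 + 1/10 + 1/11 + 1/12 + 1/13 + 1/14 + 1/15
= 21635/36036
≈ 0.6004

Sum = 21635/36036 ≈ 0.6004


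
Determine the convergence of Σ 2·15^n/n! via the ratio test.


aₙ = 2·15^n/n!
a_{n+1}/aₙ = 15^(n+1)/(n+1)! × n!/15^n  (constant 2 cancels)
= 15/(n+1)
L = lim(n→∞) 15/(n+1) = 0
L < 1 → series CONVERGES

Converges (ratio test: L = 0 < 1)


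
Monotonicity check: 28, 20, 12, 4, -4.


Differences: -8, -8, -8, -8
All differences < 0 → strictly DECREASING

Monotonically decreasing


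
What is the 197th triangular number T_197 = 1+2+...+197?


n(n+1)/2 = 197×198/2 = 39006/2 = 19503

Σk = 19503


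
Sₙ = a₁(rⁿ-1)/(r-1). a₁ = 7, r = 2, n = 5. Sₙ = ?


Sₙ = 7×(2^5 - 1)/(2 - 1)
= 7×(32 - 1)/1
= 7×31/1
= 217

S_5 = 217


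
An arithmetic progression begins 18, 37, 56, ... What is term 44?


aₙ = a₁ + (n-1)d
= 18 + (44-1)×19
= 18 + 817
= 835

a_44 = 835


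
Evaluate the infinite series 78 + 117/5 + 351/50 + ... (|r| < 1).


S∞ = a₁/(1-r) = 78/(1 - 3/10)
= 78/(7/10)
= 780/7

S∞ = 780/7


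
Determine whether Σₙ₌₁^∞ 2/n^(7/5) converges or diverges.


p-series test: Σ c/n^p converges if p > 1, diverges if p ≤ 1 (constant c > 0 doesn't affect convergence).
p = 7/5
7/5 > 1 → CONVERGES

Converges (p = 7/5 > 1)


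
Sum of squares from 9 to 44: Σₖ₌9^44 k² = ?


Σₖ₌9^44 k² = Σₖ₌₁^44 k² − Σₖ₌₁^8 k²
= 44·45·89/6 − 8·9·17/6
= 29370 − 204 = 29166

Σk² = 29166


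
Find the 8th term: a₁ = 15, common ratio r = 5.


aₙ = a₁·r^(n-1)
= 15×5^7
= 15×78125
= 1171875

a_8 = 1171875


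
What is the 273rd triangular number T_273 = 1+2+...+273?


n(n+1)/2 = 273×274/2 = 74802/2 = 37401

Σk = 37401


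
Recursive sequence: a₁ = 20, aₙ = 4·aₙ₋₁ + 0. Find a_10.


Computing step by step:
a_1 = 20
a_2 = 80
a_3 = 320
a_4 = 1280
a_5 = 5120
a_6 = 20480
a_7 = 81920
a_8 = 327680
a_9 = 1310720
a_10 = 5242880


a_10 = 5242880


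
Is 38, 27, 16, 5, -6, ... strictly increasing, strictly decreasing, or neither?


Differences: -11, -11, -11, -11
All differences < 0 → strictly DECREASING

Monotonically decreasing


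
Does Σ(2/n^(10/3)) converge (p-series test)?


p-series test: Σ c/n^p converges if p > 1, diverges if p ≤ 1 (constant c > 0 doesn't affect convergence).
p = 10/3
10/3 > 1 → CONVERGES

Converges (p = 10/3 > 1)


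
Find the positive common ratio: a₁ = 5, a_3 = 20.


r^(n-1) = aₙ/a₁
r^2 = 20/5 = 4
r = 4^(1/2)
= ±2; taking r > 0 gives r = 2

r = 2


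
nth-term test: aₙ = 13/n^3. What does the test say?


lim(n→∞) 13/n^3 = 0
lim aₙ = 0 → nth-term test is INCONCLUSIVE
(Need other tests; this is actually a convergent p-series with p=3 > 1)

Inconclusive (lim aₙ = 0; need another test)


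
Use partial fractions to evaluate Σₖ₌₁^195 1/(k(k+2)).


1/(k(k+2)) = (1/2)·(1/k - 1/(k+2)) (partial fractions)
Telescoping: Σ = (1/2)·(1 + 1/2 - 1/196 - 1/197) = 57525/77224

Sum = 57525/77224


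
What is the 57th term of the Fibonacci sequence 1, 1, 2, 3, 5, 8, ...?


Fibonacci sequence: 1, 1, 2, 3, 5, 8, 13, 21, 34, 55, 89, ...
F(57) = 365435296162

F(57) = 365435296162


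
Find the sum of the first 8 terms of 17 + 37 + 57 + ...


aₙ = 17 + (8-1)×20 = 157
Sₙ = n(a₁+aₙ)/2 = 8×(17+157)/2
= 8×174/2 = 696

S_8 = 696


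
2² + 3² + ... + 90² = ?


Σₖ₌2^90 k² = Σₖ₌₁^90 k² − Σₖ₌₁^1 k²
= 90·91·181/6 − 1·2·3/6
= 247065 − 1 = 247064

Σk² = 247064


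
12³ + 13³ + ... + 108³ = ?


Σₖ₌12^108 k³ = [108·109/2]² − [11·12/2]²
= 34644996 − 4356 = 34640640

Σk³ = 34640640


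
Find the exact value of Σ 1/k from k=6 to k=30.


Σₖ₌6^30 1/k = 1/6 + 1/7 + 1/8 + ... + 1/30
= 3986594995087/2329089562800
≈ 1.7117

Sum = 3986594995087/2329089562800 ≈ 1.7117


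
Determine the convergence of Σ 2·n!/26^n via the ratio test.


aₙ = 2·n!/26^n
a_{n+1}/aₙ = (n+1)!/26^(n+1) × 26^n/n!  (constant 2 cancels)
= (n+1)/26
L = lim(n→∞) (n+1)/26 = ∞
L > 1 → series DIVERGES

Diverges (ratio test: L = ∞ > 1)


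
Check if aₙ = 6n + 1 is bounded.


aₙ = 6n + 1 → as n→∞, aₙ→∞
No finite upper bound exists
The sequence is UNBOUNDED

Unbounded (aₙ → ∞ as n → ∞)


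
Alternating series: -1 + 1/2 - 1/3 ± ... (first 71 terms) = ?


S = -1 + 1/2 - 1/3 + 1/4 - 1/5 + 1/6 - 1/7 + 1/8 ± ...
= -0.7001
(Full series converges to -ln(2) ≈ -0.6931)

S_71 = -0.7001


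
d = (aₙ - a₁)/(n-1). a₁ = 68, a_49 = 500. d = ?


d = (aₙ - a₁)/(n-1)
= (500 - 68)/(49-1)
= 432/48 = 9

d = 9


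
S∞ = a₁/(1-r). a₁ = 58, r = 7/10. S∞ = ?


S∞ = a₁/(1-r) = 58/(1 - 7/10)
= 58/(3/10)
= 580/3

S∞ = 580/3


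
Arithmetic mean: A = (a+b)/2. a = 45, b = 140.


AM = (45 + 140)/2 = 185/2 = 92.5

AM = 92.5


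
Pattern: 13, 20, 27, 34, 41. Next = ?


Pattern: arithmetic (d=7)
Terms: 13, 20, 27, 34, 41
Next term = 48

Next term = 48


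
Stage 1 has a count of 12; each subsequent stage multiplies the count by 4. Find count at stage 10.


aₙ = a₁·r^(n-1)
= 12×4^9
= 12×262144
= 3145728

a_10 = 3145728


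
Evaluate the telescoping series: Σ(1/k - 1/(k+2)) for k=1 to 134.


Telescoping with gap 2: two head and two tail terms survive.
= (1 + 1/2) - (1/135 + 1/136)
= 3/2 - 1/135 - 1/136 = 27269/18360

Sum = 27269/18360


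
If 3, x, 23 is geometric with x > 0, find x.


GM = √(3×23) = √69 = 8.3066

GM = 8.3066


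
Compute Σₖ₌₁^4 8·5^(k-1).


Sₙ = 8×(5^4 - 1)/(5 - 1)
= 8×(625 - 1)/4
= 8×624/4
= 1248

S_4 = 1248


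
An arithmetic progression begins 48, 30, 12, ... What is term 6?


aₙ = a₁ + (n-1)d
= 48 + (6-1)×-18
= 48 - 90
= -42

a_6 = -42


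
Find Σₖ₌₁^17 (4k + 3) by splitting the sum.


Σ(4k+3) = 4·Σk + 3·n
= 4·153 + 3·17
= 612 + 51 = 663

Σ = 663


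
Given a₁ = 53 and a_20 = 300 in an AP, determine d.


d = (aₙ - a₁)/(n-1)
= (300 - 53)/(20-1)
= 247/19 = 13

d = 13


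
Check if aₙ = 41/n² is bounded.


a₁ = 41, a₂ = 41/4, a₃ = 41/9, ...
0 < aₙ ≤ 41 for all n ≥ 1
The sequence IS bounded

Bounded (0 < aₙ ≤ 41)


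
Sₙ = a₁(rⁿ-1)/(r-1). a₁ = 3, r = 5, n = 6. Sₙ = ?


Sₙ = 3×(5^6 - 1)/(5 - 1)
= 3×(15625 - 1)/4
= 3×15624/4
= 11718

S_6 = 11718


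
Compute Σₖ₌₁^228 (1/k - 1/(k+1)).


Telescoping: adjacent terms cancel.
= 1/1 - 1/229
= 1 - 1/229 = 228/229

Sum = 228/229


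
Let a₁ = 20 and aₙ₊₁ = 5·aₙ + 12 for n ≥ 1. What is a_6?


Computing step by step:
a_1 = 20
a_2 = 112
a_3 = 572
a_4 = 2872
a_5 = 14372
a_6 = 71872


a_6 = 71872


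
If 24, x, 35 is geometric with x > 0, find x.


GM = √(24×35) = √840 = 28.9828

GM = 28.9828


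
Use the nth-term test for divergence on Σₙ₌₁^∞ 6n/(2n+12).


lim(n→∞) 6n/(2n+12) = 6/2 = 3  (divide numerator and denominator by n)
lim aₙ = 3 ≠ 0 → series DIVERGES

Diverges (lim aₙ = 3 ≠ 0)


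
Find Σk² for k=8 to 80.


Σₖ₌8^80 k² = Σₖ₌₁^80 k² − Σₖ₌₁^7 k²
= 80·81·161/6 − 7·8·15/6
= 173880 − 140 = 173740

Σk² = 173740


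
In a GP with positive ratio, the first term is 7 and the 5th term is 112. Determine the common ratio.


r^(n-1) = aₙ/a₁
r^4 = 112/7 = 16
r = 16^(1/4)
= ±2; taking r > 0 gives r = 2

r = 2


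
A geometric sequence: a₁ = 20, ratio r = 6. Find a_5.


aₙ = a₁·r^(n-1)
= 20×6^4
= 20×1296
= 25920

a_5 = 25920


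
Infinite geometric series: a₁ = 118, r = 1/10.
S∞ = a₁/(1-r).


S∞ = a₁/(1-r) = 118/(1 - 1/10)
= 118/(9/10)
= 1180/9

S∞ = 1180/9


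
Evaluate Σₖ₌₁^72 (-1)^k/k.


S = -1 + 1/2 - 1/3 + 1/4 - 1/5 + 1/6 - 1/7 + 1/8 ± ...
= -0.6863
(Full series converges to -ln(2) ≈ -0.6931)

S_72 = -0.6863


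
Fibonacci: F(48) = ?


Fibonacci sequence: 1, 1, 2, 3, 5, 8, 13, 21, 34, 55, 89, ...
F(48) = 4807526976

F(48) = 4807526976


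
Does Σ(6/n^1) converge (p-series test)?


p-series test: Σ c/n^p converges if p > 1, diverges if p ≤ 1 (constant c > 0 doesn't affect convergence).
p = 1
1 ≤ 1 → DIVERGES

Diverges (p = 1 ≤ 1)


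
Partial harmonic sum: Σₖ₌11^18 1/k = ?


Σₖ₌11^18 1/k = 1/11 + 1/12 + 1/13 + 1/14 + 1/15 + 1/16 + 1/17 + 1/18
= 6936481/12252240
≈ 0.5661

Sum = 6936481/12252240 ≈ 0.5661


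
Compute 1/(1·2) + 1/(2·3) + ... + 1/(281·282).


1/(k(k+1)) = 1/k - 1/(k+1) (partial fractions)
Telescoping: Σ = 1 - 1/282 = 281/282

Sum = 281/282


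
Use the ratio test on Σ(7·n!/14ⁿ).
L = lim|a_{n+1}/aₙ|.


aₙ = 7·n!/14^n
a_{n+1}/aₙ = (n+1)!/14^(n+1) × 14^n/n!  (constant 7 cancels)
= (n+1)/14
L = lim(n→∞) (n+1)/14 = ∞
L > 1 → series DIVERGES

Diverges (ratio test: L = ∞ > 1)


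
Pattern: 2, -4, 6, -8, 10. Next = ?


Pattern: alternating sign, magnitude arithmetic (d=2)
Terms: 2, -4, 6, -8, 10
Next term = -12

Next term = -12


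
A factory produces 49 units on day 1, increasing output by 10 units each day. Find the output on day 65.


aₙ = a₁ + (n-1)d
= 49 + (65-1)×10
= 49 + 640
= 689

a_65 = 689


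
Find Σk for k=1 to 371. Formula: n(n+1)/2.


n(n+1)/2 = 371×372/2 = 138012/2 = 69006

Σk = 69006


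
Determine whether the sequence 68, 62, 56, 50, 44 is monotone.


Differences: -6, -6, -6, -6
All differences < 0 → strictly DECREASING

Monotonically decreasing


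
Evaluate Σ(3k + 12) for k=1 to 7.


Σ(3k+12) = 3·Σk + 12·n
= 3·28 + 12·7
= 84 + 84 = 168

Σ = 168


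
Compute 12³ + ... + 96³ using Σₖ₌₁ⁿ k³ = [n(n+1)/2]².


Σₖ₌12^96 k³ = [96·97/2]² − [11·12/2]²
= 21678336 − 4356 = 21673980

Σk³ = 21673980


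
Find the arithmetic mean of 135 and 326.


AM = (135 + 326)/2 = 461/2 = 230.5

AM = 230.5


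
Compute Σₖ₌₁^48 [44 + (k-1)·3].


aₙ = 44 + (48-1)×3 = 185
Sₙ = n(a₁+aₙ)/2 = 48×(44+185)/2
= 48×229/2 = 5496

S_48 = 5496


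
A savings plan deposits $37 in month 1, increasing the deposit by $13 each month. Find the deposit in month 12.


aₙ = a₁ + (n-1)d
= 37 + (12-1)×13
= 37 + 143
= 180

a_12 = 180


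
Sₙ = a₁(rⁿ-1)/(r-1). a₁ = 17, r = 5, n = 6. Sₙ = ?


Sₙ = 17×(5^6 - 1)/(5 - 1)
= 17×(15625 - 1)/4
= 17×15624/4
= 66402

S_6 = 66402


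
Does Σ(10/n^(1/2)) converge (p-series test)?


p-series test: Σ c/n^p converges if p > 1, diverges if p ≤ 1 (constant c > 0 doesn't affect convergence).
p = 1/2
1/2 ≤ 1 → DIVERGES

Diverges (p = 1/2 ≤ 1)


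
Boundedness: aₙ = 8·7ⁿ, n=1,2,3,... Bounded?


aₙ = 8·7ⁿ → as n→∞, aₙ→∞ (since base 7 > 1)
No finite upper bound exists
The sequence is UNBOUNDED

Unbounded (aₙ → ∞ as n → ∞)


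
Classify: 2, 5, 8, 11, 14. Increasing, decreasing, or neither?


Differences: 3, 3, 3, 3
All differences > 0 → strictly INCREASING

Monotonically increasing


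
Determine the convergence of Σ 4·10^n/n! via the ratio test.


aₙ = 4·10^n/n!
a_{n+1}/aₙ = 10^(n+1)/(n+1)! × n!/10^n  (constant 4 cancels)
= 10/(n+1)
L = lim(n→∞) 10/(n+1) = 0
L < 1 → series CONVERGES

Converges (ratio test: L = 0 < 1)


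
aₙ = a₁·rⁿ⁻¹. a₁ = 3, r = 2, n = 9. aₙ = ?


aₙ = a₁·r^(n-1)
= 3×2^8
= 3×256
= 768

a_9 = 768


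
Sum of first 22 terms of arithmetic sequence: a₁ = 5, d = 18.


aₙ = 5 + (22-1)×18 = 383
Sₙ = n(a₁+aₙ)/2 = 22×(5+383)/2
= 22×388/2 = 4268

S_22 = 4268


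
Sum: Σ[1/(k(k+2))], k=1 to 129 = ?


1/(k(k+2)) = (1/2)·(1/k - 1/(k+2)) (partial fractions)
Telescoping: Σ = (1/2)·(1 + 1/2 - 1/130 - 1/131) = 6321/8515

Sum = 6321/8515


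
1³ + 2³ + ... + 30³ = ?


n(n+1)/2 = 30×31/2 = 465
Σk³ = 465² = 216225

Σk³ = 216225


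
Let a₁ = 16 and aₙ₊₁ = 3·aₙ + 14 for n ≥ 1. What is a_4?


Computing step by step:
a_1 = 16
a_2 = 62
a_3 = 200
a_4 = 614


a_4 = 614


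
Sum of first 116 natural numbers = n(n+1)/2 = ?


n(n+1)/2 = 116×117/2 = 13572/2 = 6786

Σk = 6786


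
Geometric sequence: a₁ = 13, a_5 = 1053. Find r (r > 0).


r^(n-1) = aₙ/a₁
r^4 = 1053/13 = 81
r = 81^(1/4)
= ±3; taking r > 0 gives r = 3

r = 3


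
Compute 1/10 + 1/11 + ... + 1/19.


Σₖ₌10^19 1/k = 1/10 + 1/11 + 1/12 + 1/13 + 1/14 + 1/15 + 1/16 + 1/17 + 1/18 + 1/19
= 33464927/46558512
≈ 0.7188

Sum = 33464927/46558512 ≈ 0.7188


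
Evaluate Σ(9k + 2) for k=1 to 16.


Σ(9k+2) = 9·Σk + 2·n
= 9·136 + 2·16
= 1224 + 32 = 1256

Σ = 1256


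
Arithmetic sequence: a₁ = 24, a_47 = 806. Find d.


d = (aₙ - a₁)/(n-1)
= (806 - 24)/(47-1)
= 782/46 = 17

d = 17


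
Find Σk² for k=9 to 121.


Σₖ₌9^121 k² = Σₖ₌₁^121 k² − Σₖ₌₁^8 k²
= 121·122·243/6 − 8·9·17/6
= 597861 − 204 = 597657

Σk² = 597657


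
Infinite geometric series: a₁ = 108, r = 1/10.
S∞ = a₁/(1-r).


S∞ = a₁/(1-r) = 108/(1 - 1/10)
= 108/(9/10)
= 120

S∞ = 120


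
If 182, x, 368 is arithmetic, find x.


AM = (182 + 368)/2 = 550/2 = 275

AM = 275


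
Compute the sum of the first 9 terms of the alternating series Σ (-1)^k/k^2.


S = -1 + 1/4 - 1/9 + 1/16 - 1/25 + 1/36 - 1/49 + 1/64 ± ...
= -0.828
(Full series converges to -π²/12 ≈ -0.8225)

S_9 = -0.828


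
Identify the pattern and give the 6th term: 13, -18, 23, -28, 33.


Pattern: alternating sign, magnitude arithmetic (d=5)
Terms: 13, -18, 23, -28, 33
Next term = -38

Next term = -38


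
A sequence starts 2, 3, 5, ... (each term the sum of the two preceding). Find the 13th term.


Computing iteratively: 2, 3, 5, 8, 13, 21, 34, 55, 89, 144, 233, 377, ...
a_13 = 610

a_13 = 610


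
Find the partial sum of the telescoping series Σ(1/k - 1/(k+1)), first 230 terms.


Telescoping: adjacent terms cancel.
= 1/1 - 1/231
= 1 - 1/231 = 230/231

Sum = 230/231


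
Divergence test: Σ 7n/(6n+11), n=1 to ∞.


lim(n→∞) 7n/(6n+11) = 7/6 = 7/6  (divide numerator and denominator by n)
lim aₙ = 7/6 ≠ 0 → series DIVERGES

Diverges (lim aₙ = 7/6 ≠ 0)


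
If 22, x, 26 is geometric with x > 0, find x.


GM = √(22×26) = √572 = 23.9165

GM = 23.9165


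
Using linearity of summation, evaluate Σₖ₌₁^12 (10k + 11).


Σ(10k+11) = 10·Σk + 11·n
= 10·78 + 11·12
= 780 + 132 = 912

Σ = 912


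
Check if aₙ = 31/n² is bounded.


a₁ = 31, a₂ = 31/4, a₃ = 31/9, ...
0 < aₙ ≤ 31 for all n ≥ 1
The sequence IS bounded

Bounded (0 < aₙ ≤ 31)


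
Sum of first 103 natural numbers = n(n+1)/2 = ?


n(n+1)/2 = 103×104/2 = 10712/2 = 5356

Σk = 5356


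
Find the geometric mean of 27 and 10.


GM = √(27×10) = √270 = 16.4317

GM = 16.4317


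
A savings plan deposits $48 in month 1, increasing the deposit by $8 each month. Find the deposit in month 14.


aₙ = a₁ + (n-1)d
= 48 + (14-1)×8
= 48 + 104
= 152

a_14 = 152


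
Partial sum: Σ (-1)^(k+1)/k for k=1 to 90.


S = 1 - 1/2 + 1/3 - 1/4 + 1/5 - 1/6 + 1/7 - 1/8 ± ...
= 0.6876
(Full series converges to +ln(2) ≈ +0.6931)

S_90 = 0.6876


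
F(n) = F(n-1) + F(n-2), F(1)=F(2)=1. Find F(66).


Fibonacci sequence: 1, 1, 2, 3, 5, 8, 13, 21, 34, 55, 89, ...
F(66) = 27777890035288

F(66) = 27777890035288


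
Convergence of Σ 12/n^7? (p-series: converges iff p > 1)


p-series test: Σ c/n^p converges if p > 1, diverges if p ≤ 1 (constant c > 0 doesn't affect convergence).
p = 7
7 > 1 → CONVERGES

Converges (p = 7 > 1)


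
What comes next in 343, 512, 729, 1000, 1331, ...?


Pattern: perfect cubes: n³
Terms: 343, 512, 729, 1000, 1331
Next term = 1728

Next term = 1728


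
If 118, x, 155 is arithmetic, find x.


AM = (118 + 155)/2 = 273/2 = 136.5

AM = 136.5


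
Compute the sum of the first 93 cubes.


n(n+1)/2 = 93×94/2 = 4371
Σk³ = 4371² = 19105641

Σk³ = 19105641


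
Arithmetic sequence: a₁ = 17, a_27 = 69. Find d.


d = (aₙ - a₁)/(n-1)
= (69 - 17)/(27-1)
= 52/26 = 2

d = 2


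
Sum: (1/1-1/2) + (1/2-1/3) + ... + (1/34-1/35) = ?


Telescoping: adjacent terms cancel.
= 1/1 - 1/35
= 1 - 1/35 = 34/35

Sum = 34/35


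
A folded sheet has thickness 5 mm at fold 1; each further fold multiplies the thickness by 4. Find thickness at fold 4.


aₙ = a₁·r^(n-1)
= 5×4^3
= 5×64
= 320

a_4 = 320


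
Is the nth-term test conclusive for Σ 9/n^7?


lim(n→∞) 9/n^7 = 0
lim aₙ = 0 → nth-term test is INCONCLUSIVE
(Need other tests; this is actually a convergent p-series with p=7 > 1)

Inconclusive (lim aₙ = 0; need another test)


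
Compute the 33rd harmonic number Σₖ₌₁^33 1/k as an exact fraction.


H_33 = 1/1 + 1/2 + 1/3 + ... + 1/33
= 53676090078349/13127595717600
≈ 4.0888

H_33 = 53676090078349/13127595717600 ≈ 4.0888


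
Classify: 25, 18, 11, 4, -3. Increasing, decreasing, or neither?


Differences: -7, -7, -7, -7
All differences < 0 → strictly DECREASING

Monotonically decreasing


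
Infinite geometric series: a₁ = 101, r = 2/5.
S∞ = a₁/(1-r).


S∞ = a₁/(1-r) = 101/(1 - 2/5)
= 101/(3/5)
= 505/3

S∞ = 505/3


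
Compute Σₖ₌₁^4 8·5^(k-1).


Sₙ = 8×(5^4 - 1)/(5 - 1)
= 8×(625 - 1)/4
= 8×624/4
= 1248

S_4 = 1248


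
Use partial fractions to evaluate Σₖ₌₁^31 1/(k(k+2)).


1/(k(k+2)) = (1/2)·(1/k - 1/(k+2)) (partial fractions)
Telescoping: Σ = (1/2)·(1 + 1/2 - 1/32 - 1/33) = 1519/2112

Sum = 1519/2112


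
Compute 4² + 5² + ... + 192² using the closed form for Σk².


Σₖ₌4^192 k² = Σₖ₌₁^192 k² − Σₖ₌₁^3 k²
= 192·193·385/6 − 3·4·7/6
= 2377760 − 14 = 2377746

Σk² = 2377746


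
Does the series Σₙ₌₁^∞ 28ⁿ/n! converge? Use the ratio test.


aₙ = 28^n/n!
a_{n+1}/aₙ = 28^(n+1)/(n+1)! × n!/28^n
= 28/(n+1)
L = lim(n→∞) 28/(n+1) = 0
L < 1 → series CONVERGES

Converges (ratio test: L = 0 < 1)
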